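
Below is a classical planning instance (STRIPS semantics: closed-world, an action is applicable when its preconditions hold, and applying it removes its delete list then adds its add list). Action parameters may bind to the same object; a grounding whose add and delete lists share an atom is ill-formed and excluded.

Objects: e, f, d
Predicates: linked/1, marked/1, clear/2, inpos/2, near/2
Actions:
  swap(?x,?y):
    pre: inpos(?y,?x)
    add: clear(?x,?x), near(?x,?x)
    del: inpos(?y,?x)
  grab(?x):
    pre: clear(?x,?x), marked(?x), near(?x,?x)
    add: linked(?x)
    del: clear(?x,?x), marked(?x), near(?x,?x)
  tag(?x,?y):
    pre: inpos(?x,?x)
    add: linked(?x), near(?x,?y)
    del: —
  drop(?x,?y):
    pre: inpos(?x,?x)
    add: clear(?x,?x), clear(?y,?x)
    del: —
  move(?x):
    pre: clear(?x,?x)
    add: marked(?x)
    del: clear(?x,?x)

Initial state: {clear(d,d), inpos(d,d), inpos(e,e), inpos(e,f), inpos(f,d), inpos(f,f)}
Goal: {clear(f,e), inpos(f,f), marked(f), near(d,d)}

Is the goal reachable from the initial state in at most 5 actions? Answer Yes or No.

1. swap(f,e)  →  {clear(d,d), clear(f,f), inpos(d,d), inpos(e,e), inpos(f,d), inpos(f,f), near(f,f)}
2. swap(d,f)  →  {clear(d,d), clear(f,f), inpos(d,d), inpos(e,e), inpos(f,f), near(d,d), near(f,f)}
3. drop(e,f)  →  {clear(d,d), clear(e,e), clear(f,e), clear(f,f), inpos(d,d), inpos(e,e), inpos(f,f), near(d,d), near(f,f)}
4. move(f)  →  {clear(d,d), clear(e,e), clear(f,e), inpos(d,d), inpos(e,e), inpos(f,f), marked(f), near(d,d), near(f,f)}
optimal plan length = 4; 4 ≤ 5

Yes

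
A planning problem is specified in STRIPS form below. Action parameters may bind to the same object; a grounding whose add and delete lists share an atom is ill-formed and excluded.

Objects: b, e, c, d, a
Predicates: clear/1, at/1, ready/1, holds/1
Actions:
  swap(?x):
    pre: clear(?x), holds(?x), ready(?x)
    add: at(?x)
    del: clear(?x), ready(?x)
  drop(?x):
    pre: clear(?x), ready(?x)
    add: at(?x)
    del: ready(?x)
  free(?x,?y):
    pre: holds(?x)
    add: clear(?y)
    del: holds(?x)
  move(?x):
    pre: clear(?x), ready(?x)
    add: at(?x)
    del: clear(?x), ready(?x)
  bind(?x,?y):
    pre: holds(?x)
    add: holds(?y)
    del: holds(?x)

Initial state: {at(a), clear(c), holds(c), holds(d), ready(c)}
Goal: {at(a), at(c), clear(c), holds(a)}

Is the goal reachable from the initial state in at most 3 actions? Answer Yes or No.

Yes

1. drop(c)  →  {at(a), at(c), clear(c), holds(c), holds(d)}
2. bind(c,a)  →  {at(a), at(c), clear(c), holds(a), holds(d)}
optimal plan length = 2; 2 ≤ 3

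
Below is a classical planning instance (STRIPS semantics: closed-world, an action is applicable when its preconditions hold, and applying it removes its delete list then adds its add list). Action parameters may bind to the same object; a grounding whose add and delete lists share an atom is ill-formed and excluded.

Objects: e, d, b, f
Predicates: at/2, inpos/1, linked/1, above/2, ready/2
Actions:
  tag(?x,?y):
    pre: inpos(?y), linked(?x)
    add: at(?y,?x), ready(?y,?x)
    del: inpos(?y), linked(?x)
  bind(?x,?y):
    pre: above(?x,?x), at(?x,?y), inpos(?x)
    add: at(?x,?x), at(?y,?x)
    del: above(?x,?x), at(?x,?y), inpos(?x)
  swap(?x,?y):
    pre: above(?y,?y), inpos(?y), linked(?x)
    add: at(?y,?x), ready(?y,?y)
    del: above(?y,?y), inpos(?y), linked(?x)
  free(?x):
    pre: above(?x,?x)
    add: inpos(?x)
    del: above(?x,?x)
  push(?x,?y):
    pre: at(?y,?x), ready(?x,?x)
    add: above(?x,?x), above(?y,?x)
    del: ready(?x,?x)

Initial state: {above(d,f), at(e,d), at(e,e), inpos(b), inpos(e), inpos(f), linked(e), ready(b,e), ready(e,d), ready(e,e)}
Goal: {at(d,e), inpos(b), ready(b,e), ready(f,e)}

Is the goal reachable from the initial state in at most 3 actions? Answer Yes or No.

1. tag(e,f)  →  {above(d,f), at(e,d), at(e,e), at(f,e), inpos(b), inpos(e), ready(b,e), ready(e,d), ready(e,e), ready(f,e)}
2. push(e,e)  →  {above(d,f), above(e,e), at(e,d), at(e,e), at(f,e), inpos(b), inpos(e), ready(b,e), ready(e,d), ready(f,e)}
3. bind(e,d)  →  {above(d,f), at(d,e), at(e,e), at(f,e), inpos(b), ready(b,e), ready(e,d), ready(f,e)}
optimal plan length = 3; 3 ≤ 3

Yes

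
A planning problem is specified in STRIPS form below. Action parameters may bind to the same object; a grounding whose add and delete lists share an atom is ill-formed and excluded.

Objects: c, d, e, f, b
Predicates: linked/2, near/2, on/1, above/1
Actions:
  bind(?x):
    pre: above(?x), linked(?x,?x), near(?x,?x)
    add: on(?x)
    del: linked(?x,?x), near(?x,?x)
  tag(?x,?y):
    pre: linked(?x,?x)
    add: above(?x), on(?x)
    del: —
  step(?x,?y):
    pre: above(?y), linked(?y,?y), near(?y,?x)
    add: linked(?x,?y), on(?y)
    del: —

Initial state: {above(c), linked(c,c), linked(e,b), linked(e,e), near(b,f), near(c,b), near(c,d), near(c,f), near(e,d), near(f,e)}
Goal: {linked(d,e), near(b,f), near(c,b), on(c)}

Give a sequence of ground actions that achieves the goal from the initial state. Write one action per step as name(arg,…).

1. tag(c,c)  →  {above(c), linked(c,c), linked(e,b), linked(e,e), near(b,f), near(c,b), near(c,d), near(c,f), near(e,d), near(f,e), on(c)}
2. tag(e,c)  →  {above(c), above(e), linked(c,c), linked(e,b), linked(e,e), near(b,f), near(c,b), near(c,d), near(c,f), near(e,d), near(f,e), on(c), on(e)}
3. step(d,e)  →  {above(c), above(e), linked(c,c), linked(d,e), linked(e,b), linked(e,e), near(b,f), near(c,b), near(c,d), near(c,f), near(e,d), near(f,e), on(c), on(e)}

tag(c,c); tag(e,c); step(d,e)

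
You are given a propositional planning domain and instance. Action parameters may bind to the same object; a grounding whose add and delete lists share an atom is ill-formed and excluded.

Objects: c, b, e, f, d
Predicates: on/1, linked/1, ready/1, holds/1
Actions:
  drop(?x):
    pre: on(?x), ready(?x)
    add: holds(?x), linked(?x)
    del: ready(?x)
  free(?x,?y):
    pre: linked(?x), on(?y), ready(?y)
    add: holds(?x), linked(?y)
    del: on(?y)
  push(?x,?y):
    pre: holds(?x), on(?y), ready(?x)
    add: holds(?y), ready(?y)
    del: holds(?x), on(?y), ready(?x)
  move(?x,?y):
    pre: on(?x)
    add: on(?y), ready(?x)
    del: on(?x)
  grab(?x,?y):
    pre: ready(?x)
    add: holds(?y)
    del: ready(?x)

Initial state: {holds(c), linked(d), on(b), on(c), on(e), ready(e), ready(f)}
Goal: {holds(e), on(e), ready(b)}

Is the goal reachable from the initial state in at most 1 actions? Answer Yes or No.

1. drop(e)  →  {holds(c), holds(e), linked(d), linked(e), on(b), on(c), on(e), ready(f)}
2. move(b,c)  →  {holds(c), holds(e), linked(d), linked(e), on(c), on(e), ready(b), ready(f)}
optimal plan length = 2; 2 > 1

No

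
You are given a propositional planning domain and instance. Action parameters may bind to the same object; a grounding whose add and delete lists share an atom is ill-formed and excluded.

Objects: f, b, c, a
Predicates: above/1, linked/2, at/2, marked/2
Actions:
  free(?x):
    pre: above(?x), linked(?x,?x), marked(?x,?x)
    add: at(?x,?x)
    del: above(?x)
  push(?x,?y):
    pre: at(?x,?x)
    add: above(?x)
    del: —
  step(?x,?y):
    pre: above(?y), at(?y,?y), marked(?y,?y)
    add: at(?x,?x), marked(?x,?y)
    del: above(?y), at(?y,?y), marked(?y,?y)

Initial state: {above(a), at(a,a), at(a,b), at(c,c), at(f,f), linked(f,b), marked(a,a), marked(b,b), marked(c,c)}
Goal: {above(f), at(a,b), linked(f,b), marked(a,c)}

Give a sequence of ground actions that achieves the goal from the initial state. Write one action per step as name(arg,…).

1. push(f,f)  →  {above(a), above(f), at(a,a), at(a,b), at(c,c), at(f,f), linked(f,b), marked(a,a), marked(b,b), marked(c,c)}
2. push(c,f)  →  {above(a), above(c), above(f), at(a,a), at(a,b), at(c,c), at(f,f), linked(f,b), marked(a,a), marked(b,b), marked(c,c)}
3. step(a,c)  →  {above(a), above(f), at(a,a), at(a,b), at(f,f), linked(f,b), marked(a,a), marked(a,c), marked(b,b)}

push(f,f); push(c,f); step(a,c)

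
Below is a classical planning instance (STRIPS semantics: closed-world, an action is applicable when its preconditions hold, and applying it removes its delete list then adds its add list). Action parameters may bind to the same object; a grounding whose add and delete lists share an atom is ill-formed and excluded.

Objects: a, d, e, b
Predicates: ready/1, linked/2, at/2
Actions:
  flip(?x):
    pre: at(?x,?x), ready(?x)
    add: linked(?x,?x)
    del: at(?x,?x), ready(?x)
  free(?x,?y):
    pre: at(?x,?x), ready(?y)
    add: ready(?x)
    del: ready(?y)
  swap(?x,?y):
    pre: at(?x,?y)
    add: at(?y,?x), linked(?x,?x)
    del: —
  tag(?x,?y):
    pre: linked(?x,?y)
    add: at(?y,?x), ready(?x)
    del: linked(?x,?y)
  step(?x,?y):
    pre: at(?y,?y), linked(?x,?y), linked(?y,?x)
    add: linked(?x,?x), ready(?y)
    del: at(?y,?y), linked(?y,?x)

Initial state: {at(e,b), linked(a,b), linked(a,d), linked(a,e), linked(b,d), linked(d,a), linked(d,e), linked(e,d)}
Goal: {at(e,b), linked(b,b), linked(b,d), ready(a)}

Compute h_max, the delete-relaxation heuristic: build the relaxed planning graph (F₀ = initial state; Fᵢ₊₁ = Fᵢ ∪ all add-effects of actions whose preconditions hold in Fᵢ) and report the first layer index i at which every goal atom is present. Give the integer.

F0 = init (8 atoms)
F1 = F0 ∪ {at(a,d), at(b,a), at(b,e), at(d,a), at(d,b), at(d,e), at(e,a), at(e,d), linked(e,e), ready(a), ready(b), ready(d), ready(e)}  (21 atoms)
F2 = F1 ∪ {at(a,b), at(a,e), at(b,d), at(e,e), linked(a,a), linked(b,b), linked(d,d)}  (28 atoms)
goal ⊆ F2  ⇒  h_max = 2

2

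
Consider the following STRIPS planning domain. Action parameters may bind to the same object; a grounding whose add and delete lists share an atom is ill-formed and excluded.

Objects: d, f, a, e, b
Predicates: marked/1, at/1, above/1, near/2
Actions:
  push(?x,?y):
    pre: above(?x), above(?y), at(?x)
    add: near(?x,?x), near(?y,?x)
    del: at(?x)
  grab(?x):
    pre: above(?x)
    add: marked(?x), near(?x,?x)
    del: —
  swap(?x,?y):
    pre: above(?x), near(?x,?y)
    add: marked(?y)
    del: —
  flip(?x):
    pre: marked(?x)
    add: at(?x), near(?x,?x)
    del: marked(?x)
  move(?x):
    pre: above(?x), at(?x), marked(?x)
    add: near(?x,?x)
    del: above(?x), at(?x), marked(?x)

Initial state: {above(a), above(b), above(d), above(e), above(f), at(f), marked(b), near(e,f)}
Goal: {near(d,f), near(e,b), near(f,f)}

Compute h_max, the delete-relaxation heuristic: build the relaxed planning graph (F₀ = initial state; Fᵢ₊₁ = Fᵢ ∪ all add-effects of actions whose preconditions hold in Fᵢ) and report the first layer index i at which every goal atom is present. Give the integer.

2

F0 = init (8 atoms)
F1 = F0 ∪ {at(b), marked(a), marked(d), marked(e), marked(f), near(a,a), near(a,f), near(b,b), near(b,f), near(d,d), near(d,f), near(e,e), near(f,f)}  (21 atoms)
F2 = F1 ∪ {at(a), at(d), at(e), near(a,b), near(d,b), near(e,b), near(f,b)}  (28 atoms)
goal ⊆ F2  ⇒  h_max = 2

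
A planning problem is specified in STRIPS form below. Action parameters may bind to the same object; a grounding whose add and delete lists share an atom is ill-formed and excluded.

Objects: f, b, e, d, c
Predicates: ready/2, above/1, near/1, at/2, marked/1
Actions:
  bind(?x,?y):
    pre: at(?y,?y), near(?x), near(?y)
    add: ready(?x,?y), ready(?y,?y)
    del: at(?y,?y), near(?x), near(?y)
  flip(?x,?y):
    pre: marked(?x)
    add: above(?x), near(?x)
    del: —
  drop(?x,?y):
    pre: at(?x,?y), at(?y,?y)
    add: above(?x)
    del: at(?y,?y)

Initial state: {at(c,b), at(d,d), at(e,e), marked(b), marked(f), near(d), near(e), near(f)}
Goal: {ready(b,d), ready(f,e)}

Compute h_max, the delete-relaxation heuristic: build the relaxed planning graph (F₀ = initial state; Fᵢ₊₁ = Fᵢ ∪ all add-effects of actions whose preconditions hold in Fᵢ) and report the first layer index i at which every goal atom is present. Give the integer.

2

F0 = init (8 atoms)
F1 = F0 ∪ {above(b), above(d), above(e), above(f), near(b), ready(d,d), ready(d,e), ready(e,d), ready(e,e), ready(f,d), ready(f,e)}  (19 atoms)
F2 = F1 ∪ {ready(b,d), ready(b,e)}  (21 atoms)
goal ⊆ F2  ⇒  h_max = 2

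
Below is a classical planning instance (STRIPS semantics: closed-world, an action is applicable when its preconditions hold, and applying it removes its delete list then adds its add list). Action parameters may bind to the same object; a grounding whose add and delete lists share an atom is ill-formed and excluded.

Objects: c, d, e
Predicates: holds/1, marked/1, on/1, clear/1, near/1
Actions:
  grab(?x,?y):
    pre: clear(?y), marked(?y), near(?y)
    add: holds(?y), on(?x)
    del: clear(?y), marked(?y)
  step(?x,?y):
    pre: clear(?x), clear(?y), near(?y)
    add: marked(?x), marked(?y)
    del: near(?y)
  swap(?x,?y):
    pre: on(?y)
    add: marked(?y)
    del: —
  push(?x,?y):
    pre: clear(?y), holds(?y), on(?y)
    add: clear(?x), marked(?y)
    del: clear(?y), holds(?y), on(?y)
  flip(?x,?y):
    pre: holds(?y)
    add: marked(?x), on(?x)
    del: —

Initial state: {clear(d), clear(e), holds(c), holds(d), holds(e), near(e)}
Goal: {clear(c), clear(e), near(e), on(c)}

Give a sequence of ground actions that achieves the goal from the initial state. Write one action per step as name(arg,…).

flip(c,c); flip(d,c); push(c,d)

1. flip(c,c)  →  {clear(d), clear(e), holds(c), holds(d), holds(e), marked(c), near(e), on(c)}
2. flip(d,c)  →  {clear(d), clear(e), holds(c), holds(d), holds(e), marked(c), marked(d), near(e), on(c), on(d)}
3. push(c,d)  →  {clear(c), clear(e), holds(c), holds(e), marked(c), marked(d), near(e), on(c)}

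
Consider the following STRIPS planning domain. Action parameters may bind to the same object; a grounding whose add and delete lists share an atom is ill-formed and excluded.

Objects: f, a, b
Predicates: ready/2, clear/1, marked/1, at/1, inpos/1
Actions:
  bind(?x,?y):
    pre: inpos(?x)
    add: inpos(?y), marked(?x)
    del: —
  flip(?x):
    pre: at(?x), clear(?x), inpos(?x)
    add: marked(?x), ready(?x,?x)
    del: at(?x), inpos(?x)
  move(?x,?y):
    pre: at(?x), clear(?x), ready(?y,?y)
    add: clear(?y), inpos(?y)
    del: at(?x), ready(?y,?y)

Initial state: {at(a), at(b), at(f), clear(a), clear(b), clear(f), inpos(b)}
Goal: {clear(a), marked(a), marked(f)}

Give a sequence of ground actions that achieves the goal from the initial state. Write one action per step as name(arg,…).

bind(b,f); bind(f,a); bind(a,f)

1. bind(b,f)  →  {at(a), at(b), at(f), clear(a), clear(b), clear(f), inpos(b), inpos(f), marked(b)}
2. bind(f,a)  →  {at(a), at(b), at(f), clear(a), clear(b), clear(f), inpos(a), inpos(b), inpos(f), marked(b), marked(f)}
3. bind(a,f)  →  {at(a), at(b), at(f), clear(a), clear(b), clear(f), inpos(a), inpos(b), inpos(f), marked(a), marked(b), marked(f)}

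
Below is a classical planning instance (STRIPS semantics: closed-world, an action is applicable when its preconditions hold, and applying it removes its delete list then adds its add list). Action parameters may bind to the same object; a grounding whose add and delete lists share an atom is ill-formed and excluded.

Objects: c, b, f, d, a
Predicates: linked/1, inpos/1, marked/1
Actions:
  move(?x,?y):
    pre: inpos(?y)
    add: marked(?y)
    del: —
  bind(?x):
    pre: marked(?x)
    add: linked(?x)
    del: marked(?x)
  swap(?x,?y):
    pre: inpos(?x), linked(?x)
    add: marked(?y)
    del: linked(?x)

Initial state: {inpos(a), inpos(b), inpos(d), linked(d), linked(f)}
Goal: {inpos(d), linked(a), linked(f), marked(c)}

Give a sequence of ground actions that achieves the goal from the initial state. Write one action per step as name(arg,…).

1. move(c,a)  →  {inpos(a), inpos(b), inpos(d), linked(d), linked(f), marked(a)}
2. bind(a)  →  {inpos(a), inpos(b), inpos(d), linked(a), linked(d), linked(f)}
3. swap(d,c)  →  {inpos(a), inpos(b), inpos(d), linked(a), linked(f), marked(c)}

move(c,a); bind(a); swap(d,c)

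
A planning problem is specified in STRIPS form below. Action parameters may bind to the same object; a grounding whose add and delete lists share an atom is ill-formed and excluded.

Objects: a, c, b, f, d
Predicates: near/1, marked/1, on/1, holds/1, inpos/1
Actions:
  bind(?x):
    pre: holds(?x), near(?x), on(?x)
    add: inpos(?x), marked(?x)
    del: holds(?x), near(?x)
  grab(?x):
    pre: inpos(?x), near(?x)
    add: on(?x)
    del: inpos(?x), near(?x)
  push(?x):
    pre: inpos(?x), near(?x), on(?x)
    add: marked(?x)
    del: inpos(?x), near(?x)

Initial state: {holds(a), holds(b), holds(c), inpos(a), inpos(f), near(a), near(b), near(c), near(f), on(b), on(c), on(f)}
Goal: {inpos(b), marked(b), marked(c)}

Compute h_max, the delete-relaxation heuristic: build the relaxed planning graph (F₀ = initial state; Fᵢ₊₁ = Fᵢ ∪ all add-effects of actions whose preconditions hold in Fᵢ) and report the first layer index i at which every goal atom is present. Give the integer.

F0 = init (12 atoms)
F1 = F0 ∪ {inpos(b), inpos(c), marked(b), marked(c), marked(f), on(a)}  (18 atoms)
goal ⊆ F1  ⇒  h_max = 1

1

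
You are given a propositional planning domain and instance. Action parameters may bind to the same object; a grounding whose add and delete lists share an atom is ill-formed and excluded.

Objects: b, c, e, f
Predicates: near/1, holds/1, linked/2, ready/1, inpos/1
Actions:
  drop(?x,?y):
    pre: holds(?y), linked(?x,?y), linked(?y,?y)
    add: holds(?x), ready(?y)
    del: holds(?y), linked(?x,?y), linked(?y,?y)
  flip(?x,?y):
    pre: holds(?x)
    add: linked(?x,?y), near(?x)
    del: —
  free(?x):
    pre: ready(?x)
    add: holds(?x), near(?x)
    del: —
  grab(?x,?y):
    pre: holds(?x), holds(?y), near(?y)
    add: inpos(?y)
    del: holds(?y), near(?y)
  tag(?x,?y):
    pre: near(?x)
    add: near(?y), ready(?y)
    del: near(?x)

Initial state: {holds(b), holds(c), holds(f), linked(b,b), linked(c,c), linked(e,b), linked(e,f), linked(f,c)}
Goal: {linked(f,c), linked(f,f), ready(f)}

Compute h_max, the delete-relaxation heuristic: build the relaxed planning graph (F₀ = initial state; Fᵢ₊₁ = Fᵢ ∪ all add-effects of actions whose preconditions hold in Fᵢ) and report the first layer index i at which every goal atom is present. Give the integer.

2

F0 = init (8 atoms)
F1 = F0 ∪ {holds(e), linked(b,c), linked(b,e), linked(b,f), linked(c,b), linked(c,e), linked(c,f), linked(f,b), linked(f,e), linked(f,f), near(b), near(c), near(f), ready(b), ready(c)}  (23 atoms)
F2 = F1 ∪ {inpos(b), inpos(c), inpos(f), linked(e,c), linked(e,e), near(e), ready(e), ready(f)}  (31 atoms)
goal ⊆ F2  ⇒  h_max = 2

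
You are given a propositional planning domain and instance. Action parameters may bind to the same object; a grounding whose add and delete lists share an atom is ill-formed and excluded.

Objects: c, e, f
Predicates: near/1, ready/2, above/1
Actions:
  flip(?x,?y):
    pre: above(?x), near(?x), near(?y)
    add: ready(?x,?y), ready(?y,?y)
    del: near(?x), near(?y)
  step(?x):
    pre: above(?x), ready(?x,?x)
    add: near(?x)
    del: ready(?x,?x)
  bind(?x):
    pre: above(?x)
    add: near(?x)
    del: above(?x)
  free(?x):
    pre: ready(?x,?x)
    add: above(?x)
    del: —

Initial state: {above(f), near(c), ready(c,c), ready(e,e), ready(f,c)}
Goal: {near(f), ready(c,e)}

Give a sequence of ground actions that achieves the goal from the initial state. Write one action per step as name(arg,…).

1. bind(f)  →  {near(c), near(f), ready(c,c), ready(e,e), ready(f,c)}
2. free(c)  →  {above(c), near(c), near(f), ready(c,c), ready(e,e), ready(f,c)}
3. free(e)  →  {above(c), above(e), near(c), near(f), ready(c,c), ready(e,e), ready(f,c)}
4. step(e)  →  {above(c), above(e), near(c), near(e), near(f), ready(c,c), ready(f,c)}
5. flip(c,e)  →  {above(c), above(e), near(f), ready(c,c), ready(c,e), ready(e,e), ready(f,c)}

bind(f); free(c); free(e); step(e); flip(c,e)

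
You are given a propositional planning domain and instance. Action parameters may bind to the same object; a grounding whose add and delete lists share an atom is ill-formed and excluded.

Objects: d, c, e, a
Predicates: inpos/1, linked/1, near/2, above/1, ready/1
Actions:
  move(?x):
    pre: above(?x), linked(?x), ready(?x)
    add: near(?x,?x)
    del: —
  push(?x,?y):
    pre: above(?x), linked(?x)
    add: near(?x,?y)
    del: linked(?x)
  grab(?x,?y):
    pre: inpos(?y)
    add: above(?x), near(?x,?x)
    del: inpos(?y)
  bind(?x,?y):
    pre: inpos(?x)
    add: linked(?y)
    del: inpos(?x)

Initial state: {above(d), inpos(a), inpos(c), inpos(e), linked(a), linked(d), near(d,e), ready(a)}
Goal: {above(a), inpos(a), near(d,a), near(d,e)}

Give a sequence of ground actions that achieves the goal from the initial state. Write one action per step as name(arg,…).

1. push(d,a)  →  {above(d), inpos(a), inpos(c), inpos(e), linked(a), near(d,a), near(d,e), ready(a)}
2. grab(a,c)  →  {above(a), above(d), inpos(a), inpos(e), linked(a), near(a,a), near(d,a), near(d,e), ready(a)}

push(d,a); grab(a,c)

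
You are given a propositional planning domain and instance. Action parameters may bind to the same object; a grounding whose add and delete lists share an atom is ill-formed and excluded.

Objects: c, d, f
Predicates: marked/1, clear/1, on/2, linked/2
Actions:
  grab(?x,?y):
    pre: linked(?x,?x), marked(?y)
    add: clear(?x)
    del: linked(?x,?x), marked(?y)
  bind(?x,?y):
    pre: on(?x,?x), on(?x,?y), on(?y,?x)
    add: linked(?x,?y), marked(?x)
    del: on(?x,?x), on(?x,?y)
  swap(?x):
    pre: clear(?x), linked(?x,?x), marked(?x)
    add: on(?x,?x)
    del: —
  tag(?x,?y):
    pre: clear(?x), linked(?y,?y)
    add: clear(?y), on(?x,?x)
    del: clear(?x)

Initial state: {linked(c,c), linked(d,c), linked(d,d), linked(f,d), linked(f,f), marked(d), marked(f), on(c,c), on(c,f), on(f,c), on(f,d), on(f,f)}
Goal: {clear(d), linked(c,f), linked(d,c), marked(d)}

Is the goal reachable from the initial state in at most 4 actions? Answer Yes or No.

Yes

1. grab(d,f)  →  {clear(d), linked(c,c), linked(d,c), linked(f,d), linked(f,f), marked(d), on(c,c), on(c,f), on(f,c), on(f,d), on(f,f)}
2. bind(c,f)  →  {clear(d), linked(c,c), linked(c,f), linked(d,c), linked(f,d), linked(f,f), marked(c), marked(d), on(f,c), on(f,d), on(f,f)}
optimal plan length = 2; 2 ≤ 4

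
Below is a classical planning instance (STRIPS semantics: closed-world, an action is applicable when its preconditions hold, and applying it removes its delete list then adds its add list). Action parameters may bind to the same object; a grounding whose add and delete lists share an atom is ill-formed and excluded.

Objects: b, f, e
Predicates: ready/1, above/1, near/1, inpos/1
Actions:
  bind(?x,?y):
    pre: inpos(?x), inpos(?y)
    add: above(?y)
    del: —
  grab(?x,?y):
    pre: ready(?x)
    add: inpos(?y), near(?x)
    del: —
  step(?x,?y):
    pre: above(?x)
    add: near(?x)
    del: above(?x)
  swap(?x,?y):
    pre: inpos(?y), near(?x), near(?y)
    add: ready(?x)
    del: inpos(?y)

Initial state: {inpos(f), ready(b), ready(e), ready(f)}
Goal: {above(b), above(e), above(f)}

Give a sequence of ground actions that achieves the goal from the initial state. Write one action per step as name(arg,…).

1. bind(f,f)  →  {above(f), inpos(f), ready(b), ready(e), ready(f)}
2. grab(b,b)  →  {above(f), inpos(b), inpos(f), near(b), ready(b), ready(e), ready(f)}
3. bind(b,b)  →  {above(b), above(f), inpos(b), inpos(f), near(b), ready(b), ready(e), ready(f)}
4. grab(b,e)  →  {above(b), above(f), inpos(b), inpos(e), inpos(f), near(b), ready(b), ready(e), ready(f)}
5. bind(b,e)  →  {above(b), above(e), above(f), inpos(b), inpos(e), inpos(f), near(b), ready(b), ready(e), ready(f)}

bind(f,f); grab(b,b); bind(b,b); grab(b,e); bind(b,e)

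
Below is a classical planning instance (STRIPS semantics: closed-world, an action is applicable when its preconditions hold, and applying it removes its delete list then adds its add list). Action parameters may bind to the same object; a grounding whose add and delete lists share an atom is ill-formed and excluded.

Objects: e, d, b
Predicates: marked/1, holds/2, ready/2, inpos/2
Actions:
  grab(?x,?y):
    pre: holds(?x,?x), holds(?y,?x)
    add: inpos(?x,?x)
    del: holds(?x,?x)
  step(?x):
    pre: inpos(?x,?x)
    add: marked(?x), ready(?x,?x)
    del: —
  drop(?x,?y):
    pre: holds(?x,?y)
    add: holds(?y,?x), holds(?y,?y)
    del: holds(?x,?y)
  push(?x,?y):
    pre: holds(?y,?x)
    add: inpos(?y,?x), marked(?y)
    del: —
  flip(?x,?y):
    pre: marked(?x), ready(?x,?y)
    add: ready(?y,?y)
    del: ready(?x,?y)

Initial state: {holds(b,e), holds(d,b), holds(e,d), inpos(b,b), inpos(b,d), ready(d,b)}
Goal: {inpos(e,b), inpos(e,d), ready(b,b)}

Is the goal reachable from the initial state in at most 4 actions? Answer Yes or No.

Yes

1. step(b)  →  {holds(b,e), holds(d,b), holds(e,d), inpos(b,b), inpos(b,d), marked(b), ready(b,b), ready(d,b)}
2. drop(b,e)  →  {holds(d,b), holds(e,b), holds(e,d), holds(e,e), inpos(b,b), inpos(b,d), marked(b), ready(b,b), ready(d,b)}
3. push(d,e)  →  {holds(d,b), holds(e,b), holds(e,d), holds(e,e), inpos(b,b), inpos(b,d), inpos(e,d), marked(b), marked(e), ready(b,b), ready(d,b)}
4. push(b,e)  →  {holds(d,b), holds(e,b), holds(e,d), holds(e,e), inpos(b,b), inpos(b,d), inpos(e,b), inpos(e,d), marked(b), marked(e), ready(b,b), ready(d,b)}
optimal plan length = 4; 4 ≤ 4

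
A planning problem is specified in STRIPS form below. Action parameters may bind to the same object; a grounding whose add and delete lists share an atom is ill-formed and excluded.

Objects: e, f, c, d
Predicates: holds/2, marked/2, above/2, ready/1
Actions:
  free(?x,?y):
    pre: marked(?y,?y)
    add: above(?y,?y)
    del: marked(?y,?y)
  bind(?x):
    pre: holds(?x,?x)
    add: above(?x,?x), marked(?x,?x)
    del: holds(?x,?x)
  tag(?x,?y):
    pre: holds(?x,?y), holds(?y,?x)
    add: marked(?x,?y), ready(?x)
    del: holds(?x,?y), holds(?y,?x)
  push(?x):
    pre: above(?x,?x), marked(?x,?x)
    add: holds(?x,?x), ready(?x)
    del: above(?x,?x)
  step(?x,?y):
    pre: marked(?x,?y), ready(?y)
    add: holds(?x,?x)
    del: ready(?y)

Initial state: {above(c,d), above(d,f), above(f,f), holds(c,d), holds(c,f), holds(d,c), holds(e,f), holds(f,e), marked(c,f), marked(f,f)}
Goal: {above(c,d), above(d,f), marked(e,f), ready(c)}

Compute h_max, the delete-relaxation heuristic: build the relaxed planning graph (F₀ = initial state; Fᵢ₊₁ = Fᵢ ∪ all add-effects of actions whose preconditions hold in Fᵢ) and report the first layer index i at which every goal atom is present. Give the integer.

F0 = init (10 atoms)
F1 = F0 ∪ {holds(f,f), marked(c,d), marked(d,c), marked(e,f), marked(f,e), ready(c), ready(d), ready(e), ready(f)}  (19 atoms)
goal ⊆ F1  ⇒  h_max = 1

1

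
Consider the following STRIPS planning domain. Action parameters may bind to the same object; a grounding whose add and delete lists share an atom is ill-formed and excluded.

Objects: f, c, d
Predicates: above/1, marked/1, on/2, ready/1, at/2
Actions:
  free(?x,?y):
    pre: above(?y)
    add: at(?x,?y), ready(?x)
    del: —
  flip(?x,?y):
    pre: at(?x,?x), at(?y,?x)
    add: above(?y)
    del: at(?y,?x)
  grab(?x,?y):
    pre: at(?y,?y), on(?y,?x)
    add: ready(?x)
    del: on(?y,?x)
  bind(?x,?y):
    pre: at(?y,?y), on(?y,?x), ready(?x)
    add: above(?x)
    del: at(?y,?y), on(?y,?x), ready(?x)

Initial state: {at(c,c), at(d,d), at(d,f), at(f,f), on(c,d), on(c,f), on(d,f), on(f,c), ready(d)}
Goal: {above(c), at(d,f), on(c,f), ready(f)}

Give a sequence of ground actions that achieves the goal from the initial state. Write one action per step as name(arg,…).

1. flip(c,c)  →  {above(c), at(d,d), at(d,f), at(f,f), on(c,d), on(c,f), on(d,f), on(f,c), ready(d)}
2. free(f,c)  →  {above(c), at(d,d), at(d,f), at(f,c), at(f,f), on(c,d), on(c,f), on(d,f), on(f,c), ready(d), ready(f)}

flip(c,c); free(f,c)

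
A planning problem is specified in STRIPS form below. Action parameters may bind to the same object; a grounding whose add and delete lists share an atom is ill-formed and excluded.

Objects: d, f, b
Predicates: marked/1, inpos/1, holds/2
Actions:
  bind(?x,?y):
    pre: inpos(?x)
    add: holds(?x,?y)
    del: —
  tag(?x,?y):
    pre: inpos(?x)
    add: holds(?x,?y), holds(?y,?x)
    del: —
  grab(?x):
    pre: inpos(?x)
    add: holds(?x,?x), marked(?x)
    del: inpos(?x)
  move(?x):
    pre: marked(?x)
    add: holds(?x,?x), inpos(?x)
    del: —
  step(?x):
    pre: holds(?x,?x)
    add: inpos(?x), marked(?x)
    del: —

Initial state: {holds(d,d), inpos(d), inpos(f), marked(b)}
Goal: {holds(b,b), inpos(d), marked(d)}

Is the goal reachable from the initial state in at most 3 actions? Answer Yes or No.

Yes

1. move(b)  →  {holds(b,b), holds(d,d), inpos(b), inpos(d), inpos(f), marked(b)}
2. step(d)  →  {holds(b,b), holds(d,d), inpos(b), inpos(d), inpos(f), marked(b), marked(d)}
optimal plan length = 2; 2 ≤ 3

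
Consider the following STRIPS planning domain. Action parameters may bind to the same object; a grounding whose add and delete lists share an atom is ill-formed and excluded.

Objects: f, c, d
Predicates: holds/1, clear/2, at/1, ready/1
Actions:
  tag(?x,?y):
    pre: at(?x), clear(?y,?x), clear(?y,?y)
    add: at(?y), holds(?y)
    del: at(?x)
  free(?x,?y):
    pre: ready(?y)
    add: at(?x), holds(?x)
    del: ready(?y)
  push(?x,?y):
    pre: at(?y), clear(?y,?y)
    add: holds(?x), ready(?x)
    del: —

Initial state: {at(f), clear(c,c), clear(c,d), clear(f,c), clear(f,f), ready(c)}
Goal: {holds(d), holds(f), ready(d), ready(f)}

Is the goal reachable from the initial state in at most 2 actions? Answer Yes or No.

1. push(f,f)  →  {at(f), clear(c,c), clear(c,d), clear(f,c), clear(f,f), holds(f), ready(c), ready(f)}
2. push(d,f)  →  {at(f), clear(c,c), clear(c,d), clear(f,c), clear(f,f), holds(d), holds(f), ready(c), ready(d), ready(f)}
optimal plan length = 2; 2 ≤ 2

Yes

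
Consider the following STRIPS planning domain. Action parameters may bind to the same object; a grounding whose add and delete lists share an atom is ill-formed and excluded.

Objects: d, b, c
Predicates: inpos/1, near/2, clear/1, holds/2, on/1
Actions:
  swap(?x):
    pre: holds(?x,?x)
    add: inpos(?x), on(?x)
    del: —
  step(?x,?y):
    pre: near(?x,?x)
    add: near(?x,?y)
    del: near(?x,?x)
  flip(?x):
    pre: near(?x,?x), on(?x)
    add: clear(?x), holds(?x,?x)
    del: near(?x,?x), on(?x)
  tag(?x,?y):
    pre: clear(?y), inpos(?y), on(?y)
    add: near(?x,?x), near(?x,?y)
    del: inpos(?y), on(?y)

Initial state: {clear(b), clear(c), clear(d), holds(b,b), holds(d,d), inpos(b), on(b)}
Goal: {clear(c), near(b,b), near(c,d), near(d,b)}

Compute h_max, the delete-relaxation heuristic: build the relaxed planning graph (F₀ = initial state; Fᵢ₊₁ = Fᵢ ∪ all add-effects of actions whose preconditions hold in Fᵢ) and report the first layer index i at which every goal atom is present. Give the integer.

F0 = init (7 atoms)
F1 = F0 ∪ {inpos(d), near(b,b), near(c,b), near(c,c), near(d,b), near(d,d), on(d)}  (14 atoms)
F2 = F1 ∪ {near(b,c), near(b,d), near(c,d), near(d,c)}  (18 atoms)
goal ⊆ F2  ⇒  h_max = 2

2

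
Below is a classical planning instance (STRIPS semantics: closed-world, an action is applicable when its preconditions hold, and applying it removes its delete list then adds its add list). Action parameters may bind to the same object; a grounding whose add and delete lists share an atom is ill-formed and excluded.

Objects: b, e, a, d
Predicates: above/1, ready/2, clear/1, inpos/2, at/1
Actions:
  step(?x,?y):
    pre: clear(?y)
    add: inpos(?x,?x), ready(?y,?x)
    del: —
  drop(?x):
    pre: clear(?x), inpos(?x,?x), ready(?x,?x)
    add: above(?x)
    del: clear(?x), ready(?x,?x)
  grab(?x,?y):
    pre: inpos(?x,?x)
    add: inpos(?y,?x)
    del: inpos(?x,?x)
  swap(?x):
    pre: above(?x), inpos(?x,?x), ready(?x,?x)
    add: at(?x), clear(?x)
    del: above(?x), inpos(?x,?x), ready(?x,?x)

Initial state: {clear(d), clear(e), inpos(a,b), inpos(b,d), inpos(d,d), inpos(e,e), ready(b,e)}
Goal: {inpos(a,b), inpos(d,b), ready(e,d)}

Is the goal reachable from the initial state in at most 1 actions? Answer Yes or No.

1. step(b,e)  →  {clear(d), clear(e), inpos(a,b), inpos(b,b), inpos(b,d), inpos(d,d), inpos(e,e), ready(b,e), ready(e,b)}
2. step(d,e)  →  {clear(d), clear(e), inpos(a,b), inpos(b,b), inpos(b,d), inpos(d,d), inpos(e,e), ready(b,e), ready(e,b), ready(e,d)}
3. grab(b,d)  →  {clear(d), clear(e), inpos(a,b), inpos(b,d), inpos(d,b), inpos(d,d), inpos(e,e), ready(b,e), ready(e,b), ready(e,d)}
optimal plan length = 3; 3 > 1

No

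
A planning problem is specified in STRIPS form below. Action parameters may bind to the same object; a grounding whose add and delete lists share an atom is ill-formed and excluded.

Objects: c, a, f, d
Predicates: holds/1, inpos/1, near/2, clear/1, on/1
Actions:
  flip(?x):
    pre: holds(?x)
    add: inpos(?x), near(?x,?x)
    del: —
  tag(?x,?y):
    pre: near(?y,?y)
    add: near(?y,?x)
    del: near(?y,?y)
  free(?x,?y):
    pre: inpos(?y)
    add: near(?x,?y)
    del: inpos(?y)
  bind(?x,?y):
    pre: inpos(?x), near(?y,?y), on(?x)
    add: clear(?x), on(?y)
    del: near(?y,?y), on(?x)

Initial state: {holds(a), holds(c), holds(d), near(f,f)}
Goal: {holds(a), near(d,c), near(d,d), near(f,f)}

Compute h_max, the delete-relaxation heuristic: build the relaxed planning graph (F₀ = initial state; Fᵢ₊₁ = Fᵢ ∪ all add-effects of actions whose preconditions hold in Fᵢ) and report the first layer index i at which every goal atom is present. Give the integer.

F0 = init (4 atoms)
F1 = F0 ∪ {inpos(a), inpos(c), inpos(d), near(a,a), near(c,c), near(d,d), near(f,a), near(f,c), near(f,d)}  (13 atoms)
F2 = F1 ∪ {near(a,c), near(a,d), near(a,f), near(c,a), near(c,d), near(c,f), near(d,a), near(d,c), near(d,f)}  (22 atoms)
goal ⊆ F2  ⇒  h_max = 2

2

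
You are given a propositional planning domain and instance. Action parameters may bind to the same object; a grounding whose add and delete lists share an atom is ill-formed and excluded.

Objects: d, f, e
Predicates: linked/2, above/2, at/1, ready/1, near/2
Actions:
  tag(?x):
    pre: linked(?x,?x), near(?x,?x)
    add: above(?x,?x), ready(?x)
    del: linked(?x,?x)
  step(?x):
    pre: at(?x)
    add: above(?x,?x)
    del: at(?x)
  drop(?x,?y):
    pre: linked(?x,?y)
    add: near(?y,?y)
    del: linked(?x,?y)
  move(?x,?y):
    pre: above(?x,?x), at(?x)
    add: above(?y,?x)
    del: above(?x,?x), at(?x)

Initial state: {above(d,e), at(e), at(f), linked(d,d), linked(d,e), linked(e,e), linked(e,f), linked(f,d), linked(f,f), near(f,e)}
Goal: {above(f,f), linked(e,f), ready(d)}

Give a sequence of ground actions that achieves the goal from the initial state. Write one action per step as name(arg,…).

step(f); drop(f,d); tag(d)

1. step(f)  →  {above(d,e), above(f,f), at(e), linked(d,d), linked(d,e), linked(e,e), linked(e,f), linked(f,d), linked(f,f), near(f,e)}
2. drop(f,d)  →  {above(d,e), above(f,f), at(e), linked(d,d), linked(d,e), linked(e,e), linked(e,f), linked(f,f), near(d,d), near(f,e)}
3. tag(d)  →  {above(d,d), above(d,e), above(f,f), at(e), linked(d,e), linked(e,e), linked(e,f), linked(f,f), near(d,d), near(f,e), ready(d)}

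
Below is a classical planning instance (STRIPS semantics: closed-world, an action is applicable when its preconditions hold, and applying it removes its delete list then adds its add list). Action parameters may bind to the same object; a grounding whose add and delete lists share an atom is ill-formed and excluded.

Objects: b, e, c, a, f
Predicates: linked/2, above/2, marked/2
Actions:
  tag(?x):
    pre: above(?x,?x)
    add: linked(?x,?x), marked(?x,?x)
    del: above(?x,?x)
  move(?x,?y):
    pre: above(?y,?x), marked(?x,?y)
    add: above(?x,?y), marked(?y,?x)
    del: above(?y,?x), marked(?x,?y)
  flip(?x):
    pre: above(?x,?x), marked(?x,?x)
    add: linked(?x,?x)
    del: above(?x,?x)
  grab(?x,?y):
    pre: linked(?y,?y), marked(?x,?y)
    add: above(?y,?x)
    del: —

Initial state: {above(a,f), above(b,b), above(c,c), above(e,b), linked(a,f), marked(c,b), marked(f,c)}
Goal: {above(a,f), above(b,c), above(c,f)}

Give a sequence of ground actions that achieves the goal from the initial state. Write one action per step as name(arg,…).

1. tag(b)  →  {above(a,f), above(c,c), above(e,b), linked(a,f), linked(b,b), marked(b,b), marked(c,b), marked(f,c)}
2. tag(c)  →  {above(a,f), above(e,b), linked(a,f), linked(b,b), linked(c,c), marked(b,b), marked(c,b), marked(c,c), marked(f,c)}
3. grab(c,b)  →  {above(a,f), above(b,c), above(e,b), linked(a,f), linked(b,b), linked(c,c), marked(b,b), marked(c,b), marked(c,c), marked(f,c)}
4. grab(f,c)  →  {above(a,f), above(b,c), above(c,f), above(e,b), linked(a,f), linked(b,b), linked(c,c), marked(b,b), marked(c,b), marked(c,c), marked(f,c)}

tag(b); tag(c); grab(c,b); grab(f,c)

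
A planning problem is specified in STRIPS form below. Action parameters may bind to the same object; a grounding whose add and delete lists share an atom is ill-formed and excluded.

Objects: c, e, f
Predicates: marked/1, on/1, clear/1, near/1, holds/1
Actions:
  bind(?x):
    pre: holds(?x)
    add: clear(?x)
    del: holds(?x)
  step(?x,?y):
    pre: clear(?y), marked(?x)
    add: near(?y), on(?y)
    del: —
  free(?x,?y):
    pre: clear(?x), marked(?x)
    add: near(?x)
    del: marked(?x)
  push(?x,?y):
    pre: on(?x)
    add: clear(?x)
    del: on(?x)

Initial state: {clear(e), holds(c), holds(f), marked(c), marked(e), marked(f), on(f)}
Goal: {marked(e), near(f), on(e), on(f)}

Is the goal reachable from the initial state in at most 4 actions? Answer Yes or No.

1. bind(f)  →  {clear(e), clear(f), holds(c), marked(c), marked(e), marked(f), on(f)}
2. step(c,e)  →  {clear(e), clear(f), holds(c), marked(c), marked(e), marked(f), near(e), on(e), on(f)}
3. step(c,f)  →  {clear(e), clear(f), holds(c), marked(c), marked(e), marked(f), near(e), near(f), on(e), on(f)}
optimal plan length = 3; 3 ≤ 4

Yes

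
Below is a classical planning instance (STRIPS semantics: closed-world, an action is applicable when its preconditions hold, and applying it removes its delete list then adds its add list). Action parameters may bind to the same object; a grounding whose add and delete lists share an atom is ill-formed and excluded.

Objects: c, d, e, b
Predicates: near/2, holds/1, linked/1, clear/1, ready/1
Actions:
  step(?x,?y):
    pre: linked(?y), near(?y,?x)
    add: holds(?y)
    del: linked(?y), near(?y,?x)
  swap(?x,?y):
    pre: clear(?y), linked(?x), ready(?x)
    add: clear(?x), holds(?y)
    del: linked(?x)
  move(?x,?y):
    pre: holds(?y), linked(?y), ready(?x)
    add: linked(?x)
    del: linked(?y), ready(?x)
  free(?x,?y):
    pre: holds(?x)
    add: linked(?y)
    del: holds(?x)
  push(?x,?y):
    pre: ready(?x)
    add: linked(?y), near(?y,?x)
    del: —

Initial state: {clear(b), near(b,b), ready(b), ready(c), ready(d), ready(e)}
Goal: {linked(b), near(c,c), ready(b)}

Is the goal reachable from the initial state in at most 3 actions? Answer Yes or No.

Yes

1. push(c,c)  →  {clear(b), linked(c), near(b,b), near(c,c), ready(b), ready(c), ready(d), ready(e)}
2. push(c,b)  →  {clear(b), linked(b), linked(c), near(b,b), near(b,c), near(c,c), ready(b), ready(c), ready(d), ready(e)}
optimal plan length = 2; 2 ≤ 3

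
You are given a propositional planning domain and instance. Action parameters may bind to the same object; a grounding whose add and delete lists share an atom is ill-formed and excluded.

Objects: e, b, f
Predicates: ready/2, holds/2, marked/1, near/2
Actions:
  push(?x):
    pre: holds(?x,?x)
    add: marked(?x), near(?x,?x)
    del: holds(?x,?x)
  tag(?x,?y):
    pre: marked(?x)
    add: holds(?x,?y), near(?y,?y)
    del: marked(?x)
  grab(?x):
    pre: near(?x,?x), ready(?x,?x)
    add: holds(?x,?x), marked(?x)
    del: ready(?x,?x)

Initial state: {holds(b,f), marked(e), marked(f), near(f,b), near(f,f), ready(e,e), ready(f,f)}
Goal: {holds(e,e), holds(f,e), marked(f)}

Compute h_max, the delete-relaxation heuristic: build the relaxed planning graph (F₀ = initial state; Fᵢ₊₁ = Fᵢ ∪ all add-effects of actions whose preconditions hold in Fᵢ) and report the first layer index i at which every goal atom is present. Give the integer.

F0 = init (7 atoms)
F1 = F0 ∪ {holds(e,b), holds(e,e), holds(e,f), holds(f,b), holds(f,e), holds(f,f), near(b,b), near(e,e)}  (15 atoms)
goal ⊆ F1  ⇒  h_max = 1

1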